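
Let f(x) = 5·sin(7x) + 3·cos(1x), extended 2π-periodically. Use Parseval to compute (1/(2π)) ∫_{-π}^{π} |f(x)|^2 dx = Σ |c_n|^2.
Σ |c_n|^2 = 17

Expand |f|^2 and use orthogonality of {sin(nx), cos(mx)} on [-π, π]:
  ∫_{-π}^{π} sin(nx)^2 dx = π, ∫ cos(mx)^2 dx = π, and cross terms integrate to 0.
So ∫_{-π}^{π} f(x)^2 dx = 5^2 · π + 3^2 · π = (25 + 9)π.
Divide by 2π: (25 + 9)/2 = 17.
By Parseval, this equals Σ |c_n|^2.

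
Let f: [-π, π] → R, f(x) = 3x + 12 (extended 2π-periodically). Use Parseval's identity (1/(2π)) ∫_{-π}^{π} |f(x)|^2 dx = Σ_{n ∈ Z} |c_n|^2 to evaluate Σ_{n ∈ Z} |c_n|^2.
Σ |c_n|^2 = 3π^2 + 144

Expand and integrate term by term over [-π, π]:
  ∫ (3x)^2 dx = 9·(2π^3/3); ∫ 2·3·(12)·x dx = 0 (odd integrand); ∫ 12^2 dx = 144·2π.
So (1/(2π)) ∫_{-π}^{π} (3x + 12)^2 dx = 9π^2/3 + 144 = 3π^2 + 144.
Parseval ⇒ Σ |c_n|^2 = 3π^2 + 144.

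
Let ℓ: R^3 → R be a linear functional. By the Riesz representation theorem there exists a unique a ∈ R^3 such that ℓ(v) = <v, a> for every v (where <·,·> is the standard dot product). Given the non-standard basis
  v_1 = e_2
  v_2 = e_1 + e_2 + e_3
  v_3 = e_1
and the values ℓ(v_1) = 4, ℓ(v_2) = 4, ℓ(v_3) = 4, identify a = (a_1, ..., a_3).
a = (4, 4, -4)

Write a = (a_1, ..., a_3) in the standard basis. For each basis vector v_i, ℓ(v_i) = <v_i, a> is a linear equation in the a_j's. Collect the n equations into a matrix system V a = ℓ, where row i of V is v_i (expressed in the standard basis). Since V is invertible (lower-triangular with 1s on the diagonal, up to permutation), solve by back-substitution:
  V =
[[0, 1, 0],
 [1, 1, 1],
 [1, 0, 0]]
  V a = (4, 4, 4)
Solving gives a = (4, 4, -4).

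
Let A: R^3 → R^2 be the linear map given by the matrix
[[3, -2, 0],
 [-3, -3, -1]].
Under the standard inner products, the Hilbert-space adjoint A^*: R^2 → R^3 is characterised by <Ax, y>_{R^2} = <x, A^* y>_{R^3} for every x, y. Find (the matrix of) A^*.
A^* = A^T =
[[3, -3],
 [-2, -3],
 [0, -1]]

For real matrices with standard dot products, the defining identity <Ax, y> = <x, A^* y> gives (Ax)^T y = x^T (A^*) y, i.e. x^T A^T y = x^T (A^*) y. Since this holds for all x, y, we must have A^* = A^T. Therefore
A^* =
[[3, -3],
 [-2, -3],
 [0, -1]].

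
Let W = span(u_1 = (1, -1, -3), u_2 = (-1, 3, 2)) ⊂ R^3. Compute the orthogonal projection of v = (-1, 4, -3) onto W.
proj_W(v) = (1/6, 25/6, -8/3)

Set up U = [u_1 | ... | u_2] ∈ R^(3×2). The projector onto W = col(U) is P = U (U^T U)^(-1) U^T.
Compute U^T U =
  [11, -10]
  [-10, 14],
and U^T v = (4, 7).
Solve U^T U · c = U^T v for the coefficients: c = (7/3, 13/6). The projection is proj_W(v) = U c.
Check: (v - proj_W(v)) · u_1 = 0  (should be 0).
Check: (v - proj_W(v)) · u_2 = 0  (should be 0).
Result: proj_W(v) = (1/6, 25/6, -8/3).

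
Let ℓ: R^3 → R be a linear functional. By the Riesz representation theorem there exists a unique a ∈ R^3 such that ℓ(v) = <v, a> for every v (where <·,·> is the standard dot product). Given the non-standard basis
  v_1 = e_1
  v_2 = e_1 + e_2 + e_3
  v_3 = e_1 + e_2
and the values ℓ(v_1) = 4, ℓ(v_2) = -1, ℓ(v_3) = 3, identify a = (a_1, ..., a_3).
a = (4, -1, -4)

Write a = (a_1, ..., a_3) in the standard basis. For each basis vector v_i, ℓ(v_i) = <v_i, a> is a linear equation in the a_j's. Collect the n equations into a matrix system V a = ℓ, where row i of V is v_i (expressed in the standard basis). Since V is invertible (lower-triangular with 1s on the diagonal, up to permutation), solve by back-substitution:
  V =
[[1, 0, 0],
 [1, 1, 1],
 [1, 1, 0]]
  V a = (4, -1, 3)
Solving gives a = (4, -1, -4).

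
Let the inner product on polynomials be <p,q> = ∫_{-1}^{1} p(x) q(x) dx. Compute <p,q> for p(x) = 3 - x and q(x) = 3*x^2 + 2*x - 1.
<p,q> = -4/3

Expand the product: p(x)·q(x) = -3*x^3 + 7*x^2 + 7*x - 3.
∫_{-1}^{1} of each monomial x^k gives [2/(k+1) if k even, 0 if k odd]. Integrating term-by-term (or equivalently evaluating the antiderivative F(x) = -3*x^4/4 + 7*x^3/3 + 7*x^2/2 - 3*x at the endpoints):
  F(1) − F(−1) = 25/12 − (41/12) = -4/3.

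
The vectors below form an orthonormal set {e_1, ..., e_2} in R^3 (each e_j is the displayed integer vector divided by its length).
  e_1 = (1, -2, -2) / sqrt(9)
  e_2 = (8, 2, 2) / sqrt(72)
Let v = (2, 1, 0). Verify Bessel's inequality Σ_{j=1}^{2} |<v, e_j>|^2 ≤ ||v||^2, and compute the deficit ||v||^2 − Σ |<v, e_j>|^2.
Σ |<v, e_j>|^2 = 9/2; ||v||^2 = 5; deficit = 1/2

Write each e_j = u_j / sqrt(<u_j, u_j>) where u_j is the displayed integer vector. Then <v, e_j> = <v, u_j> / sqrt(<u_j, u_j>), so |<v, e_j>|^2 = <v, u_j>^2 / <u_j, u_j>.
Coefficients: <v, e_1> = 0/sqrt(9), <v, e_2> = 18/sqrt(72).
Square and sum: Σ |<v, e_j>|^2 = 9/2.
Compute ||v||^2 = v·v = 5.
Deficit = 5 − 9/2 = 1/2 ≥ 0, confirming Bessel's inequality. (The deficit equals ||v − Σ <v,e_j> e_j||^2, the squared distance from v to span{e_j}.)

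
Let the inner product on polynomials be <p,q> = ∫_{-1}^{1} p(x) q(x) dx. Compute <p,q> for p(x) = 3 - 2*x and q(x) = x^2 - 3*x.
<p,q> = 6

Expand the product: p(x)·q(x) = -2*x^3 + 9*x^2 - 9*x.
∫_{-1}^{1} of each monomial x^k gives [2/(k+1) if k even, 0 if k odd]. Integrating term-by-term (or equivalently evaluating the antiderivative F(x) = -x^4/2 + 3*x^3 - 9*x^2/2 at the endpoints):
  F(1) − F(−1) = -2 − (-8) = 6.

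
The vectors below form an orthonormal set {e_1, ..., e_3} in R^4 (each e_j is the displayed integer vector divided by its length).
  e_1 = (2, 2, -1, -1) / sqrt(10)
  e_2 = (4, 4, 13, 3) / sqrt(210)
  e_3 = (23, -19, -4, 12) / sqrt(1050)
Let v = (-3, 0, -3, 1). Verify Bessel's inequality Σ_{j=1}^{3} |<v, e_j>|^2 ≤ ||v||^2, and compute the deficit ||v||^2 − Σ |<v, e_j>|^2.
Σ |<v, e_j>|^2 = 29/2; ||v||^2 = 19; deficit = 9/2

Write each e_j = u_j / sqrt(<u_j, u_j>) where u_j is the displayed integer vector. Then <v, e_j> = <v, u_j> / sqrt(<u_j, u_j>), so |<v, e_j>|^2 = <v, u_j>^2 / <u_j, u_j>.
Coefficients: <v, e_1> = -4/sqrt(10), <v, e_2> = -48/sqrt(210), <v, e_3> = -45/sqrt(1050).
Square and sum: Σ |<v, e_j>|^2 = 29/2.
Compute ||v||^2 = v·v = 19.
Deficit = 19 − 29/2 = 9/2 ≥ 0, confirming Bessel's inequality. (The deficit equals ||v − Σ <v,e_j> e_j||^2, the squared distance from v to span{e_j}.)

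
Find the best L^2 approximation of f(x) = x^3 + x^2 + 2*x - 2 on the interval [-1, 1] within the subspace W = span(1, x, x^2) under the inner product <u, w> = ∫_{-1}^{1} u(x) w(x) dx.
g(x) = x^2 + 13*x/5 - 2

The best approximation g ∈ W is the orthogonal projection of f onto W. Writing g = a_0 + a_1 x + a_2 x^2, the coefficients solve the normal equations G · a = b where
  G_{ij} = <φ_i, φ_j> and b_i = <f, φ_i>, with φ_0 = 1, φ_1 = x, φ_2 = x^2.
G =
  [2, 0, 2/3]
  [0, 2/3, 0]
  [2/3, 0, 2/5],
b = (-10/3, 26/15, -14/15).
Solving gives a_0 = -2, a_1 = 13/5, a_2 = 1, so
  g(x) = x^2 + 13*x/5 - 2.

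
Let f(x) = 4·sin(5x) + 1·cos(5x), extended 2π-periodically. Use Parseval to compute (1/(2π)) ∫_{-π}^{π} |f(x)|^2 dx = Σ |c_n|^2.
Σ |c_n|^2 = 17/2

Expand |f|^2 and use orthogonality of {sin(nx), cos(mx)} on [-π, π]:
  ∫_{-π}^{π} sin(nx)^2 dx = π, ∫ cos(mx)^2 dx = π, and cross terms integrate to 0.
So ∫_{-π}^{π} f(x)^2 dx = 4^2 · π + 1^2 · π = (16 + 1)π.
Divide by 2π: (16 + 1)/2 = 17/2.
By Parseval, this equals Σ |c_n|^2.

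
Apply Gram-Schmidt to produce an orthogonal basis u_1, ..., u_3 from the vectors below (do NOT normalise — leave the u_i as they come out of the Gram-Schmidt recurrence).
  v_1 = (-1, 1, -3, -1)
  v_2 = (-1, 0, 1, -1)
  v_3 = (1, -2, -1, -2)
Orthogonal basis:
  u_1 = (-1, 1, -3, -1)
  u_2 = (-13/12, 1/12, 3/4, -13/12)
  u_3 = (43/35, -76/35, -19/35, -62/35)

Apply the Gram-Schmidt recurrence
  u_1 = v_1
  u_i = v_i − Σ_{j<i} ((v_i · u_j) / (u_j · u_j)) · u_j.

Step by step this gives:
  u_1 = (-1, 1, -3, -1)
  u_2 = (-13/12, 1/12, 3/4, -13/12)
  u_3 = (43/35, -76/35, -19/35, -62/35)

Orthogonality check:
  u_2 · u_1 = 0 (should be 0)
  u_3 · u_1 = 0 (should be 0)
  u_3 · u_2 = 0 (should be 0)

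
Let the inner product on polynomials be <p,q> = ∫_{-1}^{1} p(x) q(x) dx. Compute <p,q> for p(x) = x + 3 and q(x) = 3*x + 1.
<p,q> = 8

Expand the product: p(x)·q(x) = 3*x^2 + 10*x + 3.
∫_{-1}^{1} of each monomial x^k gives [2/(k+1) if k even, 0 if k odd]. Integrating term-by-term (or equivalently evaluating the antiderivative F(x) = x^3 + 5*x^2 + 3*x at the endpoints):
  F(1) − F(−1) = 9 − (1) = 8.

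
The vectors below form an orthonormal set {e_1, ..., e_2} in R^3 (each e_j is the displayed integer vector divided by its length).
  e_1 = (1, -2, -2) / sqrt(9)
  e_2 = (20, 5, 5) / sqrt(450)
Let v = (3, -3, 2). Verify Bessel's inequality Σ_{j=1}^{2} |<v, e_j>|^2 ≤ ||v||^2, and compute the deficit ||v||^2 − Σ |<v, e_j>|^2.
Σ |<v, e_j>|^2 = 19/2; ||v||^2 = 22; deficit = 25/2

Write each e_j = u_j / sqrt(<u_j, u_j>) where u_j is the displayed integer vector. Then <v, e_j> = <v, u_j> / sqrt(<u_j, u_j>), so |<v, e_j>|^2 = <v, u_j>^2 / <u_j, u_j>.
Coefficients: <v, e_1> = 5/sqrt(9), <v, e_2> = 55/sqrt(450).
Square and sum: Σ |<v, e_j>|^2 = 19/2.
Compute ||v||^2 = v·v = 22.
Deficit = 22 − 19/2 = 25/2 ≥ 0, confirming Bessel's inequality. (The deficit equals ||v − Σ <v,e_j> e_j||^2, the squared distance from v to span{e_j}.)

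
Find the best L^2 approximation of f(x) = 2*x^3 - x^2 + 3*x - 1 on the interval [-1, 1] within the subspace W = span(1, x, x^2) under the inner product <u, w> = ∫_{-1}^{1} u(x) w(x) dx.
g(x) = -x^2 + 21*x/5 - 1

The best approximation g ∈ W is the orthogonal projection of f onto W. Writing g = a_0 + a_1 x + a_2 x^2, the coefficients solve the normal equations G · a = b where
  G_{ij} = <φ_i, φ_j> and b_i = <f, φ_i>, with φ_0 = 1, φ_1 = x, φ_2 = x^2.
G =
  [2, 0, 2/3]
  [0, 2/3, 0]
  [2/3, 0, 2/5],
b = (-8/3, 14/5, -16/15).
Solving gives a_0 = -1, a_1 = 21/5, a_2 = -1, so
  g(x) = -x^2 + 21*x/5 - 1.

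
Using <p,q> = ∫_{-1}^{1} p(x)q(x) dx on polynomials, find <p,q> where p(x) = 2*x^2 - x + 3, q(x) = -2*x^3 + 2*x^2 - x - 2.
<p,q> = -38/5

Expand the product: p(x)·q(x) = -4*x^5 + 6*x^4 - 10*x^3 + 3*x^2 - x - 6.
∫_{-1}^{1} of each monomial x^k gives [2/(k+1) if k even, 0 if k odd]. Integrating term-by-term (or equivalently evaluating the antiderivative F(x) = -2*x^6/3 + 6*x^5/5 - 5*x^4/2 + x^3 - x^2/2 - 6*x at the endpoints):
  F(1) − F(−1) = -112/15 − (2/15) = -38/5.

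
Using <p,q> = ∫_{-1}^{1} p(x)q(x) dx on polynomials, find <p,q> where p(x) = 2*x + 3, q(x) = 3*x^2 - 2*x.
<p,q> = 10/3

Expand the product: p(x)·q(x) = 6*x^3 + 5*x^2 - 6*x.
∫_{-1}^{1} of each monomial x^k gives [2/(k+1) if k even, 0 if k odd]. Integrating term-by-term (or equivalently evaluating the antiderivative F(x) = 3*x^4/2 + 5*x^3/3 - 3*x^2 at the endpoints):
  F(1) − F(−1) = 1/6 − (-19/6) = 10/3.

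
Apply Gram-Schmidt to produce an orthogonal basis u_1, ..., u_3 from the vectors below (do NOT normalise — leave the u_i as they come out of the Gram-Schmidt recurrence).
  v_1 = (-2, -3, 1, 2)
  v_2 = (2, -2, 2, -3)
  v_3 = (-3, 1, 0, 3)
Orthogonal basis:
  u_1 = (-2, -3, 1, 2)
  u_2 = (16/9, -7/3, 19/9, -25/9)
  u_3 = (-118/187, 263/374, 421/374, -26/187)

Apply the Gram-Schmidt recurrence
  u_1 = v_1
  u_i = v_i − Σ_{j<i} ((v_i · u_j) / (u_j · u_j)) · u_j.

Step by step this gives:
  u_1 = (-2, -3, 1, 2)
  u_2 = (16/9, -7/3, 19/9, -25/9)
  u_3 = (-118/187, 263/374, 421/374, -26/187)

Orthogonality check:
  u_2 · u_1 = 0 (should be 0)
  u_3 · u_1 = 0 (should be 0)
  u_3 · u_2 = 0 (should be 0)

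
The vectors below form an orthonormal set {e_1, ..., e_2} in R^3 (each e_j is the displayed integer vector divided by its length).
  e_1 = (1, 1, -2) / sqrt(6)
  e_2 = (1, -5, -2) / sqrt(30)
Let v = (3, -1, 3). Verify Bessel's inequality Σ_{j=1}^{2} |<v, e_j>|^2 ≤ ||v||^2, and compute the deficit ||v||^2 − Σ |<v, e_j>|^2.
Σ |<v, e_j>|^2 = 14/5; ||v||^2 = 19; deficit = 81/5

Write each e_j = u_j / sqrt(<u_j, u_j>) where u_j is the displayed integer vector. Then <v, e_j> = <v, u_j> / sqrt(<u_j, u_j>), so |<v, e_j>|^2 = <v, u_j>^2 / <u_j, u_j>.
Coefficients: <v, e_1> = -4/sqrt(6), <v, e_2> = 2/sqrt(30).
Square and sum: Σ |<v, e_j>|^2 = 14/5.
Compute ||v||^2 = v·v = 19.
Deficit = 19 − 14/5 = 81/5 ≥ 0, confirming Bessel's inequality. (The deficit equals ||v − Σ <v,e_j> e_j||^2, the squared distance from v to span{e_j}.)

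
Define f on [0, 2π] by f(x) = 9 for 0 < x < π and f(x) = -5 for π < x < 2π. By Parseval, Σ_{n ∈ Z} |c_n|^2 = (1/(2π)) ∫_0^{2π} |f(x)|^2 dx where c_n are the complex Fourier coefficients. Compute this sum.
Σ |c_n|^2 = 53

Parseval equates the L^2 energy of f (normalised by 1/(2π)) with the ℓ^2 sum of its Fourier coefficients: (1/(2π)) ∫_0^{2π} |f|^2 = Σ |c_n|^2.
Compute the left side: (1/(2π)) [∫_0^π 9^2 dx + ∫_π^{2π} (-5)^2 dx] = (1/(2π)) · (81π + 25π) = (81 + 25)/2 = 53.
So Σ_{n ∈ Z} |c_n|^2 = 53.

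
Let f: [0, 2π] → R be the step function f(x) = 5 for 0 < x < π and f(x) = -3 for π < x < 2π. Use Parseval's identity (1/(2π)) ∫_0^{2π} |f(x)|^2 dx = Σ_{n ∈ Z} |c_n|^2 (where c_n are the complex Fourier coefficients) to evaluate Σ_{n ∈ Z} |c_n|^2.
Σ |c_n|^2 = 17

Parseval equates the L^2 energy of f (normalised by 1/(2π)) with the ℓ^2 sum of its Fourier coefficients: (1/(2π)) ∫_0^{2π} |f|^2 = Σ |c_n|^2.
Compute the left side: (1/(2π)) [∫_0^π 5^2 dx + ∫_π^{2π} (-3)^2 dx] = (1/(2π)) · (25π + 9π) = (25 + 9)/2 = 17.
So Σ_{n ∈ Z} |c_n|^2 = 17.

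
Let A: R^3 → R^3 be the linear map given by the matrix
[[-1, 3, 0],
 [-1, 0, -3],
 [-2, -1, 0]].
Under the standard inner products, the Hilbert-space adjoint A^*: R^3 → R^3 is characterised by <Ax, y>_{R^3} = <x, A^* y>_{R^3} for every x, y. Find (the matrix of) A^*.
A^* = A^T =
[[-1, -1, -2],
 [3, 0, -1],
 [0, -3, 0]]

For real matrices with standard dot products, the defining identity <Ax, y> = <x, A^* y> gives (Ax)^T y = x^T (A^*) y, i.e. x^T A^T y = x^T (A^*) y. Since this holds for all x, y, we must have A^* = A^T. Therefore
A^* =
[[-1, -1, -2],
 [3, 0, -1],
 [0, -3, 0]].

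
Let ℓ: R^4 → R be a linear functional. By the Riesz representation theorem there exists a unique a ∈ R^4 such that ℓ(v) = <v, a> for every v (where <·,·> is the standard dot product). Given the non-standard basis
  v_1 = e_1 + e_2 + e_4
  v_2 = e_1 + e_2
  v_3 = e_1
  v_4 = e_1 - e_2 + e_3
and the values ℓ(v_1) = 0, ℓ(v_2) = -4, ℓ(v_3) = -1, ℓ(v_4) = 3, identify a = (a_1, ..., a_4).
a = (-1, -3, 1, 4)

Write a = (a_1, ..., a_4) in the standard basis. For each basis vector v_i, ℓ(v_i) = <v_i, a> is a linear equation in the a_j's. Collect the n equations into a matrix system V a = ℓ, where row i of V is v_i (expressed in the standard basis). Since V is invertible (lower-triangular with 1s on the diagonal, up to permutation), solve by back-substitution:
  V =
[[1, 1, 0, 1],
 [1, 1, 0, 0],
 [1, 0, 0, 0],
 [1, -1, 1, 0]]
  V a = (0, -4, -1, 3)
Solving gives a = (-1, -3, 1, 4).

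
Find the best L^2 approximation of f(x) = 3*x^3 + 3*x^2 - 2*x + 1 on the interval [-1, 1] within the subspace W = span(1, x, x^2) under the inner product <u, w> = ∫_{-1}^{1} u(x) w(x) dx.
g(x) = 3*x^2 - x/5 + 1

The best approximation g ∈ W is the orthogonal projection of f onto W. Writing g = a_0 + a_1 x + a_2 x^2, the coefficients solve the normal equations G · a = b where
  G_{ij} = <φ_i, φ_j> and b_i = <f, φ_i>, with φ_0 = 1, φ_1 = x, φ_2 = x^2.
G =
  [2, 0, 2/3]
  [0, 2/3, 0]
  [2/3, 0, 2/5],
b = (4, -2/15, 28/15).
Solving gives a_0 = 1, a_1 = -1/5, a_2 = 3, so
  g(x) = 3*x^2 - x/5 + 1.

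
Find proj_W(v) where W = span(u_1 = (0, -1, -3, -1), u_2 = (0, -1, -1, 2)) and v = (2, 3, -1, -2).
proj_W(v) = (0, 23/31, -1/31, -82/31)

Set up U = [u_1 | ... | u_2] ∈ R^(4×2). The projector onto W = col(U) is P = U (U^T U)^(-1) U^T.
Compute U^T U =
  [11, 2]
  [2, 6],
and U^T v = (2, -6).
Solve U^T U · c = U^T v for the coefficients: c = (12/31, -35/31). The projection is proj_W(v) = U c.
Check: (v - proj_W(v)) · u_1 = 0  (should be 0).
Check: (v - proj_W(v)) · u_2 = 0  (should be 0).
Result: proj_W(v) = (0, 23/31, -1/31, -82/31).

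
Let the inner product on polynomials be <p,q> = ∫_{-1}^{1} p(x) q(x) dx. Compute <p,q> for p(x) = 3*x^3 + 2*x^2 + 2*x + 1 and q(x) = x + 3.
<p,q> = 188/15

Expand the product: p(x)·q(x) = 3*x^4 + 11*x^3 + 8*x^2 + 7*x + 3.
∫_{-1}^{1} of each monomial x^k gives [2/(k+1) if k even, 0 if k odd]. Integrating term-by-term (or equivalently evaluating the antiderivative F(x) = 3*x^5/5 + 11*x^4/4 + 8*x^3/3 + 7*x^2/2 + 3*x at the endpoints):
  F(1) − F(−1) = 751/60 − (-1/60) = 188/15.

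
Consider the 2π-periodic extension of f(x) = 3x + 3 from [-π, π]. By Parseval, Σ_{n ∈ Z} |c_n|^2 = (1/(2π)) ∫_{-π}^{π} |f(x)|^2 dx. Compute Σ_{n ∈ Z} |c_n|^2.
Σ |c_n|^2 = 3π^2 + 9

Expand and integrate term by term over [-π, π]:
  ∫ (3x)^2 dx = 9·(2π^3/3); ∫ 2·3·(3)·x dx = 0 (odd integrand); ∫ 3^2 dx = 9·2π.
So (1/(2π)) ∫_{-π}^{π} (3x + 3)^2 dx = 9π^2/3 + 9 = 3π^2 + 9.
Parseval ⇒ Σ |c_n|^2 = 3π^2 + 9.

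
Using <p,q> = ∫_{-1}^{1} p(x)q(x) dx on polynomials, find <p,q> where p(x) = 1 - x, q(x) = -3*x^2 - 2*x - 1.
<p,q> = -8/3

Expand the product: p(x)·q(x) = 3*x^3 - x^2 - x - 1.
∫_{-1}^{1} of each monomial x^k gives [2/(k+1) if k even, 0 if k odd]. Integrating term-by-term (or equivalently evaluating the antiderivative F(x) = 3*x^4/4 - x^3/3 - x^2/2 - x at the endpoints):
  F(1) − F(−1) = -13/12 − (19/12) = -8/3.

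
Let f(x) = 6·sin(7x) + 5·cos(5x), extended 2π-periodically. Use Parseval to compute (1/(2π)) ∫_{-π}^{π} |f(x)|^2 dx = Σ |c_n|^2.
Σ |c_n|^2 = 61/2

Expand |f|^2 and use orthogonality of {sin(nx), cos(mx)} on [-π, π]:
  ∫_{-π}^{π} sin(nx)^2 dx = π, ∫ cos(mx)^2 dx = π, and cross terms integrate to 0.
So ∫_{-π}^{π} f(x)^2 dx = 6^2 · π + 5^2 · π = (36 + 25)π.
Divide by 2π: (36 + 25)/2 = 61/2.
By Parseval, this equals Σ |c_n|^2.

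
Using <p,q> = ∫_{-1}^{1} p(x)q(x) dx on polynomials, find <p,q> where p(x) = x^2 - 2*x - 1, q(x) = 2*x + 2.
<p,q> = -16/3

Expand the product: p(x)·q(x) = 2*x^3 - 2*x^2 - 6*x - 2.
∫_{-1}^{1} of each monomial x^k gives [2/(k+1) if k even, 0 if k odd]. Integrating term-by-term (or equivalently evaluating the antiderivative F(x) = x^4/2 - 2*x^3/3 - 3*x^2 - 2*x at the endpoints):
  F(1) − F(−1) = -31/6 − (1/6) = -16/3.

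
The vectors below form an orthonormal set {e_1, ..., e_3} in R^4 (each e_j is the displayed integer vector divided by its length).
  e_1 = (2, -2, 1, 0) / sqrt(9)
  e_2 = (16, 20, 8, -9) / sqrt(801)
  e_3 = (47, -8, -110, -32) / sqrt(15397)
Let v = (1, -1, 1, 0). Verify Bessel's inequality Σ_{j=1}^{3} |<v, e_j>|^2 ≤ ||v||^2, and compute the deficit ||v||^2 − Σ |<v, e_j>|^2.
Σ |<v, e_j>|^2 = 518/173; ||v||^2 = 3; deficit = 1/173

Write each e_j = u_j / sqrt(<u_j, u_j>) where u_j is the displayed integer vector. Then <v, e_j> = <v, u_j> / sqrt(<u_j, u_j>), so |<v, e_j>|^2 = <v, u_j>^2 / <u_j, u_j>.
Coefficients: <v, e_1> = 5/sqrt(9), <v, e_2> = 4/sqrt(801), <v, e_3> = -55/sqrt(15397).
Square and sum: Σ |<v, e_j>|^2 = 518/173.
Compute ||v||^2 = v·v = 3.
Deficit = 3 − 518/173 = 1/173 ≥ 0, confirming Bessel's inequality. (The deficit equals ||v − Σ <v,e_j> e_j||^2, the squared distance from v to span{e_j}.)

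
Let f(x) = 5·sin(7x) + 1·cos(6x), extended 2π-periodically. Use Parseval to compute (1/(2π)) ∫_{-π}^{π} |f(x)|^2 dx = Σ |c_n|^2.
Σ |c_n|^2 = 13

Expand |f|^2 and use orthogonality of {sin(nx), cos(mx)} on [-π, π]:
  ∫_{-π}^{π} sin(nx)^2 dx = π, ∫ cos(mx)^2 dx = π, and cross terms integrate to 0.
So ∫_{-π}^{π} f(x)^2 dx = 5^2 · π + 1^2 · π = (25 + 1)π.
Divide by 2π: (25 + 1)/2 = 13.
By Parseval, this equals Σ |c_n|^2.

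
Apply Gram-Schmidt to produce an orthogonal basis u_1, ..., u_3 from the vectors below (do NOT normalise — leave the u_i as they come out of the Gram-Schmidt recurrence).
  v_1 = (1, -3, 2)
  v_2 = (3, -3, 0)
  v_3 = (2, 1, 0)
Orthogonal basis:
  u_1 = (1, -3, 2)
  u_2 = (15/7, -3/7, -12/7)
  u_3 = (1, 1, 1)

Apply the Gram-Schmidt recurrence
  u_1 = v_1
  u_i = v_i − Σ_{j<i} ((v_i · u_j) / (u_j · u_j)) · u_j.

Step by step this gives:
  u_1 = (1, -3, 2)
  u_2 = (15/7, -3/7, -12/7)
  u_3 = (1, 1, 1)

Orthogonality check:
  u_2 · u_1 = 0 (should be 0)
  u_3 · u_1 = 0 (should be 0)
  u_3 · u_2 = 0 (should be 0)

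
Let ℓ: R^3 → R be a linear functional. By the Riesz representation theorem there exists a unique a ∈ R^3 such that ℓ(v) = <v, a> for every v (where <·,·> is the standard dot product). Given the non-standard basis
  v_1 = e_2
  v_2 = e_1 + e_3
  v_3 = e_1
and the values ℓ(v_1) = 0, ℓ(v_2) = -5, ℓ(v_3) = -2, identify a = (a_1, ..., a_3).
a = (-2, 0, -3)

Write a = (a_1, ..., a_3) in the standard basis. For each basis vector v_i, ℓ(v_i) = <v_i, a> is a linear equation in the a_j's. Collect the n equations into a matrix system V a = ℓ, where row i of V is v_i (expressed in the standard basis). Since V is invertible (lower-triangular with 1s on the diagonal, up to permutation), solve by back-substitution:
  V =
[[0, 1, 0],
 [1, 0, 1],
 [1, 0, 0]]
  V a = (0, -5, -2)
Solving gives a = (-2, 0, -3).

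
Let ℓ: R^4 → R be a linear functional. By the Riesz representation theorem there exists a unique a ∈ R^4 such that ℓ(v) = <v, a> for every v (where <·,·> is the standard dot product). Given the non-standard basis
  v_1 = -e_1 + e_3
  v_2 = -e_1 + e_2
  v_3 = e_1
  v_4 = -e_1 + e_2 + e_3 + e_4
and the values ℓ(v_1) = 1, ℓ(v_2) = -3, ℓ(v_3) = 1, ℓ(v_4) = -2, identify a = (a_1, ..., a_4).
a = (1, -2, 2, -1)

Write a = (a_1, ..., a_4) in the standard basis. For each basis vector v_i, ℓ(v_i) = <v_i, a> is a linear equation in the a_j's. Collect the n equations into a matrix system V a = ℓ, where row i of V is v_i (expressed in the standard basis). Since V is invertible (lower-triangular with 1s on the diagonal, up to permutation), solve by back-substitution:
  V =
[[-1, 0, 1, 0],
 [-1, 1, 0, 0],
 [1, 0, 0, 0],
 [-1, 1, 1, 1]]
  V a = (1, -3, 1, -2)
Solving gives a = (1, -2, 2, -1).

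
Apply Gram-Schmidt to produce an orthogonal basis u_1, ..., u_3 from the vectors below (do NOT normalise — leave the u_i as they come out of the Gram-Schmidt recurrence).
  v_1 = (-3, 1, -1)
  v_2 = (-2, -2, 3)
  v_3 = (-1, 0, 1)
Orthogonal basis:
  u_1 = (-3, 1, -1)
  u_2 = (-19/11, -23/11, 34/11)
  u_3 = (7/186, 77/186, 28/93)

Apply the Gram-Schmidt recurrence
  u_1 = v_1
  u_i = v_i − Σ_{j<i} ((v_i · u_j) / (u_j · u_j)) · u_j.

Step by step this gives:
  u_1 = (-3, 1, -1)
  u_2 = (-19/11, -23/11, 34/11)
  u_3 = (7/186, 77/186, 28/93)

Orthogonality check:
  u_2 · u_1 = 0 (should be 0)
  u_3 · u_1 = 0 (should be 0)
  u_3 · u_2 = 0 (should be 0)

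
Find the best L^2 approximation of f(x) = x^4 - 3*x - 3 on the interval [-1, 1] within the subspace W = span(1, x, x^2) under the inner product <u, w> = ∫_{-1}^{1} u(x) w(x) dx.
g(x) = 6*x^2/7 - 3*x - 108/35

The best approximation g ∈ W is the orthogonal projection of f onto W. Writing g = a_0 + a_1 x + a_2 x^2, the coefficients solve the normal equations G · a = b where
  G_{ij} = <φ_i, φ_j> and b_i = <f, φ_i>, with φ_0 = 1, φ_1 = x, φ_2 = x^2.
G =
  [2, 0, 2/3]
  [0, 2/3, 0]
  [2/3, 0, 2/5],
b = (-28/5, -2, -12/7).
Solving gives a_0 = -108/35, a_1 = -3, a_2 = 6/7, so
  g(x) = 6*x^2/7 - 3*x - 108/35.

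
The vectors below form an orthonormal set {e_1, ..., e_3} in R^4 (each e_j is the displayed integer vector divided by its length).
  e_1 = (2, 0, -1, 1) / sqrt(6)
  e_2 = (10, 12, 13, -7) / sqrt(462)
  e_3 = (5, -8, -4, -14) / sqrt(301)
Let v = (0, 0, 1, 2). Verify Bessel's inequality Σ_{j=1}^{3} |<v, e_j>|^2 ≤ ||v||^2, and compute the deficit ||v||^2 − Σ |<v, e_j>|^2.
Σ |<v, e_j>|^2 = 1689/473; ||v||^2 = 5; deficit = 676/473

Write each e_j = u_j / sqrt(<u_j, u_j>) where u_j is the displayed integer vector. Then <v, e_j> = <v, u_j> / sqrt(<u_j, u_j>), so |<v, e_j>|^2 = <v, u_j>^2 / <u_j, u_j>.
Coefficients: <v, e_1> = 1/sqrt(6), <v, e_2> = -1/sqrt(462), <v, e_3> = -32/sqrt(301).
Square and sum: Σ |<v, e_j>|^2 = 1689/473.
Compute ||v||^2 = v·v = 5.
Deficit = 5 − 1689/473 = 676/473 ≥ 0, confirming Bessel's inequality. (The deficit equals ||v − Σ <v,e_j> e_j||^2, the squared distance from v to span{e_j}.)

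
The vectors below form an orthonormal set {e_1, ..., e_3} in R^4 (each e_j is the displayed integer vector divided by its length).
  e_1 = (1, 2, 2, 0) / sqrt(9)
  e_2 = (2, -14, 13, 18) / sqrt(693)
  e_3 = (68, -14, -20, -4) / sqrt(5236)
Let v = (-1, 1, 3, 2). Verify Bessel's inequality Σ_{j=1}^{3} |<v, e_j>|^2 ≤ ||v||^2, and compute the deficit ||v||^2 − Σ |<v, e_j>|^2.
Σ |<v, e_j>|^2 = 251/17; ||v||^2 = 15; deficit = 4/17

Write each e_j = u_j / sqrt(<u_j, u_j>) where u_j is the displayed integer vector. Then <v, e_j> = <v, u_j> / sqrt(<u_j, u_j>), so |<v, e_j>|^2 = <v, u_j>^2 / <u_j, u_j>.
Coefficients: <v, e_1> = 7/sqrt(9), <v, e_2> = 59/sqrt(693), <v, e_3> = -150/sqrt(5236).
Square and sum: Σ |<v, e_j>|^2 = 251/17.
Compute ||v||^2 = v·v = 15.
Deficit = 15 − 251/17 = 4/17 ≥ 0, confirming Bessel's inequality. (The deficit equals ||v − Σ <v,e_j> e_j||^2, the squared distance from v to span{e_j}.)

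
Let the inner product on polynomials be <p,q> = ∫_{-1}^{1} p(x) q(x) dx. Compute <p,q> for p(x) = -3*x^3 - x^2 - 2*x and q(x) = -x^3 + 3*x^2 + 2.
<p,q> = -92/105

Expand the product: p(x)·q(x) = 3*x^6 - 8*x^5 - x^4 - 12*x^3 - 2*x^2 - 4*x.
∫_{-1}^{1} of each monomial x^k gives [2/(k+1) if k even, 0 if k odd]. Integrating term-by-term (or equivalently evaluating the antiderivative F(x) = 3*x^7/7 - 4*x^6/3 - x^5/5 - 3*x^4 - 2*x^3/3 - 2*x^2 at the endpoints):
  F(1) − F(−1) = -237/35 − (-619/105) = -92/105.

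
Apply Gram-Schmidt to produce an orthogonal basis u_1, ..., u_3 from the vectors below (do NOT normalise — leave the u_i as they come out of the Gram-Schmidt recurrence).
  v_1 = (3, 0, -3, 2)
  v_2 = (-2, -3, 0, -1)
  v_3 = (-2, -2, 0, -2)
Orthogonal basis:
  u_1 = (3, 0, -3, 2)
  u_2 = (-10/11, -3, -12/11, -3/11)
  u_3 = (3/61, 16/61, -33/61, -54/61)

Apply the Gram-Schmidt recurrence
  u_1 = v_1
  u_i = v_i − Σ_{j<i} ((v_i · u_j) / (u_j · u_j)) · u_j.

Step by step this gives:
  u_1 = (3, 0, -3, 2)
  u_2 = (-10/11, -3, -12/11, -3/11)
  u_3 = (3/61, 16/61, -33/61, -54/61)

Orthogonality check:
  u_2 · u_1 = 0 (should be 0)
  u_3 · u_1 = 0 (should be 0)
  u_3 · u_2 = 0 (should be 0)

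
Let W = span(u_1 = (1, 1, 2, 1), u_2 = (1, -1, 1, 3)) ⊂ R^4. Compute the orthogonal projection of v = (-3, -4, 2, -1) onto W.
proj_W(v) = (-28/59, -68/59, -76/59, 12/59)

Set up U = [u_1 | ... | u_2] ∈ R^(4×2). The projector onto W = col(U) is P = U (U^T U)^(-1) U^T.
Compute U^T U =
  [7, 5]
  [5, 12],
and U^T v = (-4, 0).
Solve U^T U · c = U^T v for the coefficients: c = (-48/59, 20/59). The projection is proj_W(v) = U c.
Check: (v - proj_W(v)) · u_1 = 0  (should be 0).
Check: (v - proj_W(v)) · u_2 = 0  (should be 0).
Result: proj_W(v) = (-28/59, -68/59, -76/59, 12/59).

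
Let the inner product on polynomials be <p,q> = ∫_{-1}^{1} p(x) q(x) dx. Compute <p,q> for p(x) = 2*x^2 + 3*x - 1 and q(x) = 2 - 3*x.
<p,q> = -22/3

Expand the product: p(x)·q(x) = -6*x^3 - 5*x^2 + 9*x - 2.
∫_{-1}^{1} of each monomial x^k gives [2/(k+1) if k even, 0 if k odd]. Integrating term-by-term (or equivalently evaluating the antiderivative F(x) = -3*x^4/2 - 5*x^3/3 + 9*x^2/2 - 2*x at the endpoints):
  F(1) − F(−1) = -2/3 − (20/3) = -22/3.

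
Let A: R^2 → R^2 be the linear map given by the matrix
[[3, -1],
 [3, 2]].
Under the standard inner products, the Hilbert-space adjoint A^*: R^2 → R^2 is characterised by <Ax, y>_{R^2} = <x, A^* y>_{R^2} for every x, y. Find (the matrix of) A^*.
A^* = A^T =
[[3, 3],
 [-1, 2]]

For real matrices with standard dot products, the defining identity <Ax, y> = <x, A^* y> gives (Ax)^T y = x^T (A^*) y, i.e. x^T A^T y = x^T (A^*) y. Since this holds for all x, y, we must have A^* = A^T. Therefore
A^* =
[[3, 3],
 [-1, 2]].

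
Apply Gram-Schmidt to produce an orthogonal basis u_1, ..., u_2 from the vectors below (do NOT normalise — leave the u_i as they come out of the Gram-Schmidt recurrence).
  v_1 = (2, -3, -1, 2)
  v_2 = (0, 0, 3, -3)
Orthogonal basis:
  u_1 = (2, -3, -1, 2)
  u_2 = (1, -3/2, 5/2, -2)

Apply the Gram-Schmidt recurrence
  u_1 = v_1
  u_i = v_i − Σ_{j<i} ((v_i · u_j) / (u_j · u_j)) · u_j.

Step by step this gives:
  u_1 = (2, -3, -1, 2)
  u_2 = (1, -3/2, 5/2, -2)

Orthogonality check:
  u_2 · u_1 = 0 (should be 0)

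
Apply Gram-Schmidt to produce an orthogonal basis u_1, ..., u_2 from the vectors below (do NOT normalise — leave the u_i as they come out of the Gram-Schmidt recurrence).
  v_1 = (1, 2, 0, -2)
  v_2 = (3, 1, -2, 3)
Orthogonal basis:
  u_1 = (1, 2, 0, -2)
  u_2 = (28/9, 11/9, -2, 25/9)

Apply the Gram-Schmidt recurrence
  u_1 = v_1
  u_i = v_i − Σ_{j<i} ((v_i · u_j) / (u_j · u_j)) · u_j.

Step by step this gives:
  u_1 = (1, 2, 0, -2)
  u_2 = (28/9, 11/9, -2, 25/9)

Orthogonality check:
  u_2 · u_1 = 0 (should be 0)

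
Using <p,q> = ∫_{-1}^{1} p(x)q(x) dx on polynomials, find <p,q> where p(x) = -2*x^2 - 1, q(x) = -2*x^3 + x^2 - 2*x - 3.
<p,q> = 128/15

Expand the product: p(x)·q(x) = 4*x^5 - 2*x^4 + 6*x^3 + 5*x^2 + 2*x + 3.
∫_{-1}^{1} of each monomial x^k gives [2/(k+1) if k even, 0 if k odd]. Integrating term-by-term (or equivalently evaluating the antiderivative F(x) = 2*x^6/3 - 2*x^5/5 + 3*x^4/2 + 5*x^3/3 + x^2 + 3*x at the endpoints):
  F(1) − F(−1) = 223/30 − (-11/10) = 128/15.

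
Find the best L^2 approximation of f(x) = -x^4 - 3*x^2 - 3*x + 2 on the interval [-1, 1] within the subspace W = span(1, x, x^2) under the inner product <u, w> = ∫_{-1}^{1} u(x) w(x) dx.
g(x) = -27*x^2/7 - 3*x + 73/35

The best approximation g ∈ W is the orthogonal projection of f onto W. Writing g = a_0 + a_1 x + a_2 x^2, the coefficients solve the normal equations G · a = b where
  G_{ij} = <φ_i, φ_j> and b_i = <f, φ_i>, with φ_0 = 1, φ_1 = x, φ_2 = x^2.
G =
  [2, 0, 2/3]
  [0, 2/3, 0]
  [2/3, 0, 2/5],
b = (8/5, -2, -16/105).
Solving gives a_0 = 73/35, a_1 = -3, a_2 = -27/7, so
  g(x) = -27*x^2/7 - 3*x + 73/35.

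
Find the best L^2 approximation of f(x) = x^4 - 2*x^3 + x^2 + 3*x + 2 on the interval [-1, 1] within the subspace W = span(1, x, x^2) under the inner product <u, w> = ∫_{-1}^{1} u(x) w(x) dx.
g(x) = 13*x^2/7 + 9*x/5 + 67/35

The best approximation g ∈ W is the orthogonal projection of f onto W. Writing g = a_0 + a_1 x + a_2 x^2, the coefficients solve the normal equations G · a = b where
  G_{ij} = <φ_i, φ_j> and b_i = <f, φ_i>, with φ_0 = 1, φ_1 = x, φ_2 = x^2.
G =
  [2, 0, 2/3]
  [0, 2/3, 0]
  [2/3, 0, 2/5],
b = (76/15, 6/5, 212/105).
Solving gives a_0 = 67/35, a_1 = 9/5, a_2 = 13/7, so
  g(x) = 13*x^2/7 + 9*x/5 + 67/35.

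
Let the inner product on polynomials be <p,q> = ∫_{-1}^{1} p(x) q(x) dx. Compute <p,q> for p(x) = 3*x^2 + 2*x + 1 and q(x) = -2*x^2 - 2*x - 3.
<p,q> = -92/5

Expand the product: p(x)·q(x) = -6*x^4 - 10*x^3 - 15*x^2 - 8*x - 3.
∫_{-1}^{1} of each monomial x^k gives [2/(k+1) if k even, 0 if k odd]. Integrating term-by-term (or equivalently evaluating the antiderivative F(x) = -6*x^5/5 - 5*x^4/2 - 5*x^3 - 4*x^2 - 3*x at the endpoints):
  F(1) − F(−1) = -157/10 − (27/10) = -92/5.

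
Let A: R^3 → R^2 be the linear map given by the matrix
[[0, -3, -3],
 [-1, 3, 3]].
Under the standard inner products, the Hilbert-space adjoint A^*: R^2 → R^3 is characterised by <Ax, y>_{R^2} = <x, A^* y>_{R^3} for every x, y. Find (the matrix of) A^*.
A^* = A^T =
[[0, -1],
 [-3, 3],
 [-3, 3]]

For real matrices with standard dot products, the defining identity <Ax, y> = <x, A^* y> gives (Ax)^T y = x^T (A^*) y, i.e. x^T A^T y = x^T (A^*) y. Since this holds for all x, y, we must have A^* = A^T. Therefore
A^* =
[[0, -1],
 [-3, 3],
 [-3, 3]].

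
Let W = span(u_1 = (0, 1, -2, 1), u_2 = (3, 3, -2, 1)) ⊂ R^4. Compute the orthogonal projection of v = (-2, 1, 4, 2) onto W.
proj_W(v) = (-21/37, -85/74, 57/37, -57/74)

Set up U = [u_1 | ... | u_2] ∈ R^(4×2). The projector onto W = col(U) is P = U (U^T U)^(-1) U^T.
Compute U^T U =
  [6, 8]
  [8, 23],
and U^T v = (-5, -9).
Solve U^T U · c = U^T v for the coefficients: c = (-43/74, -7/37). The projection is proj_W(v) = U c.
Check: (v - proj_W(v)) · u_1 = 0  (should be 0).
Check: (v - proj_W(v)) · u_2 = 0  (should be 0).
Result: proj_W(v) = (-21/37, -85/74, 57/37, -57/74).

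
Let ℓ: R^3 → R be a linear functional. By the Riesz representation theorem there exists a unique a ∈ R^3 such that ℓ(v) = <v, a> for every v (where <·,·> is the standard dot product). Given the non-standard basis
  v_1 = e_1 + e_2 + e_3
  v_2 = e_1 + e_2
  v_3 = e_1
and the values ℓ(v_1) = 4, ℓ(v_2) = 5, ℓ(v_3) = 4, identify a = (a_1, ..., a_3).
a = (4, 1, -1)

Write a = (a_1, ..., a_3) in the standard basis. For each basis vector v_i, ℓ(v_i) = <v_i, a> is a linear equation in the a_j's. Collect the n equations into a matrix system V a = ℓ, where row i of V is v_i (expressed in the standard basis). Since V is invertible (lower-triangular with 1s on the diagonal, up to permutation), solve by back-substitution:
  V =
[[1, 1, 1],
 [1, 1, 0],
 [1, 0, 0]]
  V a = (4, 5, 4)
Solving gives a = (4, 1, -1).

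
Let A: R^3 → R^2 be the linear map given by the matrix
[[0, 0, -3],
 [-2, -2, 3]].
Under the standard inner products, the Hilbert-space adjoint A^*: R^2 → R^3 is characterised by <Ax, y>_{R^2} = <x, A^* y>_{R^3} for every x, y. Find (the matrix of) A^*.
A^* = A^T =
[[0, -2],
 [0, -2],
 [-3, 3]]

For real matrices with standard dot products, the defining identity <Ax, y> = <x, A^* y> gives (Ax)^T y = x^T (A^*) y, i.e. x^T A^T y = x^T (A^*) y. Since this holds for all x, y, we must have A^* = A^T. Therefore
A^* =
[[0, -2],
 [0, -2],
 [-3, 3]].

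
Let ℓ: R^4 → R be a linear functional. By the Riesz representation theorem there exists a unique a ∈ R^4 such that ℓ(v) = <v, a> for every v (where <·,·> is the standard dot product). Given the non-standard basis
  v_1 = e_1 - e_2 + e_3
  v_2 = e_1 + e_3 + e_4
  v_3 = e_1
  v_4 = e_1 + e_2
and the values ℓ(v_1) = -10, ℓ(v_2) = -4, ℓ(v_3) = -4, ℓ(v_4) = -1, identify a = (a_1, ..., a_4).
a = (-4, 3, -3, 3)

Write a = (a_1, ..., a_4) in the standard basis. For each basis vector v_i, ℓ(v_i) = <v_i, a> is a linear equation in the a_j's. Collect the n equations into a matrix system V a = ℓ, where row i of V is v_i (expressed in the standard basis). Since V is invertible (lower-triangular with 1s on the diagonal, up to permutation), solve by back-substitution:
  V =
[[1, -1, 1, 0],
 [1, 0, 1, 1],
 [1, 0, 0, 0],
 [1, 1, 0, 0]]
  V a = (-10, -4, -4, -1)
Solving gives a = (-4, 3, -3, 3).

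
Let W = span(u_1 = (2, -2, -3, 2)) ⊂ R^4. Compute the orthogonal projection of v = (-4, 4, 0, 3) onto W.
proj_W(v) = (-20/21, 20/21, 10/7, -20/21)

Set up U = [u_1 | ... | u_1] ∈ R^(4×1). The projector onto W = col(U) is P = U (U^T U)^(-1) U^T.
Compute U^T U =
  [21],
and U^T v = (-10).
Solve U^T U · c = U^T v for the coefficients: c = (-10/21). The projection is proj_W(v) = U c.
Check: (v - proj_W(v)) · u_1 = 0  (should be 0).
Result: proj_W(v) = (-20/21, 20/21, 10/7, -20/21).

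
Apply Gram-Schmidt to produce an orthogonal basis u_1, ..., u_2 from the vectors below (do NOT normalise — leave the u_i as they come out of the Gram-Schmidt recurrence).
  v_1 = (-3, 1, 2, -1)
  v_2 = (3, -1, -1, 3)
Orthogonal basis:
  u_1 = (-3, 1, 2, -1)
  u_2 = (0, 0, 1, 2)

Apply the Gram-Schmidt recurrence
  u_1 = v_1
  u_i = v_i − Σ_{j<i} ((v_i · u_j) / (u_j · u_j)) · u_j.

Step by step this gives:
  u_1 = (-3, 1, 2, -1)
  u_2 = (0, 0, 1, 2)

Orthogonality check:
  u_2 · u_1 = 0 (should be 0)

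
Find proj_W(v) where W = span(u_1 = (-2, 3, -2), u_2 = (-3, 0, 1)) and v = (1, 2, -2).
proj_W(v) = (151/154, 150/77, -317/154)

Set up U = [u_1 | ... | u_2] ∈ R^(3×2). The projector onto W = col(U) is P = U (U^T U)^(-1) U^T.
Compute U^T U =
  [17, 4]
  [4, 10],
and U^T v = (8, -5).
Solve U^T U · c = U^T v for the coefficients: c = (50/77, -117/154). The projection is proj_W(v) = U c.
Check: (v - proj_W(v)) · u_1 = 0  (should be 0).
Check: (v - proj_W(v)) · u_2 = 0  (should be 0).
Result: proj_W(v) = (151/154, 150/77, -317/154).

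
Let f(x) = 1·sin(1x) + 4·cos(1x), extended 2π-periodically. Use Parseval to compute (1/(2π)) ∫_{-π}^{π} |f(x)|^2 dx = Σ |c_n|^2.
Σ |c_n|^2 = 17/2

Expand |f|^2 and use orthogonality of {sin(nx), cos(mx)} on [-π, π]:
  ∫_{-π}^{π} sin(nx)^2 dx = π, ∫ cos(mx)^2 dx = π, and cross terms integrate to 0.
So ∫_{-π}^{π} f(x)^2 dx = 1^2 · π + 4^2 · π = (1 + 16)π.
Divide by 2π: (1 + 16)/2 = 17/2.
By Parseval, this equals Σ |c_n|^2.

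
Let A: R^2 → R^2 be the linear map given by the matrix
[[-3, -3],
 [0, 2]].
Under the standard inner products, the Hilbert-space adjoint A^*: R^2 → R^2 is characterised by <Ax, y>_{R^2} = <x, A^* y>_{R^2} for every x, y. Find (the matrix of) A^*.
A^* = A^T =
[[-3, 0],
 [-3, 2]]

For real matrices with standard dot products, the defining identity <Ax, y> = <x, A^* y> gives (Ax)^T y = x^T (A^*) y, i.e. x^T A^T y = x^T (A^*) y. Since this holds for all x, y, we must have A^* = A^T. Therefore
A^* =
[[-3, 0],
 [-3, 2]].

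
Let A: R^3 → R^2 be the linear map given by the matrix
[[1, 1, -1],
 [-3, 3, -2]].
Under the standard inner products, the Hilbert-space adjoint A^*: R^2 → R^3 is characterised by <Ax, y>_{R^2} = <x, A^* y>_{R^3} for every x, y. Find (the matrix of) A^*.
A^* = A^T =
[[1, -3],
 [1, 3],
 [-1, -2]]

For real matrices with standard dot products, the defining identity <Ax, y> = <x, A^* y> gives (Ax)^T y = x^T (A^*) y, i.e. x^T A^T y = x^T (A^*) y. Since this holds for all x, y, we must have A^* = A^T. Therefore
A^* =
[[1, -3],
 [1, 3],
 [-1, -2]].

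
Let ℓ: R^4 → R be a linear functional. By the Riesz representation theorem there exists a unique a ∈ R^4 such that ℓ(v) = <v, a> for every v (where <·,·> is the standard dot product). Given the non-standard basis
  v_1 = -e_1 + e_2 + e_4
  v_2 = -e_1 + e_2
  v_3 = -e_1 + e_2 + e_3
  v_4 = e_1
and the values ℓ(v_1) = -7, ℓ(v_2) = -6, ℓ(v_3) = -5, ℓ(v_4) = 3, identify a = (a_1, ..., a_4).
a = (3, -3, 1, -1)

Write a = (a_1, ..., a_4) in the standard basis. For each basis vector v_i, ℓ(v_i) = <v_i, a> is a linear equation in the a_j's. Collect the n equations into a matrix system V a = ℓ, where row i of V is v_i (expressed in the standard basis). Since V is invertible (lower-triangular with 1s on the diagonal, up to permutation), solve by back-substitution:
  V =
[[-1, 1, 0, 1],
 [-1, 1, 0, 0],
 [-1, 1, 1, 0],
 [1, 0, 0, 0]]
  V a = (-7, -6, -5, 3)
Solving gives a = (3, -3, 1, -1).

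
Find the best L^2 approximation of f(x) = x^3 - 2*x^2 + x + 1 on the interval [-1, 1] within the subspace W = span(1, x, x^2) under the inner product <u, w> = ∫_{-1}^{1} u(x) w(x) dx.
g(x) = -2*x^2 + 8*x/5 + 1

The best approximation g ∈ W is the orthogonal projection of f onto W. Writing g = a_0 + a_1 x + a_2 x^2, the coefficients solve the normal equations G · a = b where
  G_{ij} = <φ_i, φ_j> and b_i = <f, φ_i>, with φ_0 = 1, φ_1 = x, φ_2 = x^2.
G =
  [2, 0, 2/3]
  [0, 2/3, 0]
  [2/3, 0, 2/5],
b = (2/3, 16/15, -2/15).
Solving gives a_0 = 1, a_1 = 8/5, a_2 = -2, so
  g(x) = -2*x^2 + 8*x/5 + 1.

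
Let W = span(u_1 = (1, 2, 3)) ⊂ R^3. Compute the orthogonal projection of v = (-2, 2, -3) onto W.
proj_W(v) = (-1/2, -1, -3/2)

Set up U = [u_1 | ... | u_1] ∈ R^(3×1). The projector onto W = col(U) is P = U (U^T U)^(-1) U^T.
Compute U^T U =
  [14],
and U^T v = (-7).
Solve U^T U · c = U^T v for the coefficients: c = (-1/2). The projection is proj_W(v) = U c.
Check: (v - proj_W(v)) · u_1 = 0  (should be 0).
Result: proj_W(v) = (-1/2, -1, -3/2).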